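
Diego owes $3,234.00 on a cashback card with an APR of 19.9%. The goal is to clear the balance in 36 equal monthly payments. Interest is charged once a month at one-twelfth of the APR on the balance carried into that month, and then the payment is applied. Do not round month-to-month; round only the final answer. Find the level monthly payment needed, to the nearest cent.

Monthly rate r = 19.9%/12 = 1.65833% = 0.0165833.
Level-payment amortization: P = B₀·r / (1 − (1+r)^(−n)) = 3234.00·0.0165833 / (1 − 1.01658^(−36)).
Denominator 1 − (1+r)^(−36) = 0.446837755.
P = 53.6305 / 0.446837755 ≈ 120.02.

$120.02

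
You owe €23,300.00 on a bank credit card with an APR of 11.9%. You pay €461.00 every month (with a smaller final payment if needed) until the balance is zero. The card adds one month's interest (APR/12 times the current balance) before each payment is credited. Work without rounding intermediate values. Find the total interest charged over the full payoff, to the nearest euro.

Monthly rate r = 11.9%/12 = 0.991667% = 0.00991667.
Payoff takes n = ⌈−ln(1 − rB₀/P)/ln(1+r)⌉ = ⌈70.489⌉ = 71 payments; the last is €225.98.
Total paid = 70·€461.00 + €225.98 = €32,495.98.
Total interest = total paid − principal = €32,495.98 − €23,300.00 = €9,195.98.

€9,196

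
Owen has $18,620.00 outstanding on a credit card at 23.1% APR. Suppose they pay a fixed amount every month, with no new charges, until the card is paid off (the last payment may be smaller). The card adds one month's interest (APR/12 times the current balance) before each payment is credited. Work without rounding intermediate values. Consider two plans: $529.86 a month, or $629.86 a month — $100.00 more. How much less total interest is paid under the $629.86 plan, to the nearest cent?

Monthly rate r = 23.1%/12 = 1.925% = 0.01925.
At $529.86/mo: n = ⌈−ln(1 − rB₀/P)/ln(1+r)⌉ = 60 payments (last $98.31); total interest = total paid − $18,620.00 = $12,740.05.
At $629.86/mo: 45 payments (last $95.28); total interest $9,189.12.
Interest saved = $12,740.05 − $9,189.12 = $3,550.93.

$3,550.93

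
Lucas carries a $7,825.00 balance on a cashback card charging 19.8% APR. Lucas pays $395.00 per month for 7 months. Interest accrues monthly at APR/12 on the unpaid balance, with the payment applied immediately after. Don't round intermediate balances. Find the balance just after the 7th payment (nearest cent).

$5,869.08

Monthly rate r = 19.8%/12 = 1.65% = 0.0165.
Each month: B ← B·(1+r) − $395.00.
Month 1: interest $129.11; balance after payment $7,559.11.
Month 2: interest $124.73; balance after payment $7,288.84.
Month 3: interest $120.27; balance after payment $7,014.10.
Month 4: interest $115.73; balance after payment $6,734.84.
Month 5: interest $111.12; balance after payment $6,450.96.
Month 6: interest $106.44; balance after payment $6,162.40.
Month 7: interest $101.68; balance after payment $5,869.08.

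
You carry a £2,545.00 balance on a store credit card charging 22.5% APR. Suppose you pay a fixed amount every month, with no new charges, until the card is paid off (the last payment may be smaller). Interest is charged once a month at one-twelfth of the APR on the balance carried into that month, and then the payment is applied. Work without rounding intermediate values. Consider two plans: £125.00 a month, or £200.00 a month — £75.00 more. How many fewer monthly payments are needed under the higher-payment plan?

Monthly rate r = 22.5%/12 = 1.875% = 0.01875.
At £125.00/mo: n = ⌈−ln(1 − rB₀/P)/ln(1+r)⌉ = 26 payments (last £110.83); total interest = total paid − £2,545.00 = £690.83.
At £200.00/mo: 15 payments (last £135.19); total interest £390.19.
Payments saved = 26 − 15 = 11.

11 fewer payments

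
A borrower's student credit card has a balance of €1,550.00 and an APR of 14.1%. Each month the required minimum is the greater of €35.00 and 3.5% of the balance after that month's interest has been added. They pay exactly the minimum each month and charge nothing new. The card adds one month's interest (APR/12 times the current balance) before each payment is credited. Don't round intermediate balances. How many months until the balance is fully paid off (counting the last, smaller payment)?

Monthly rate r = 14.1%/12 = 1.175% = 0.01175.
While 3.5% of the post-interest balance exceeds €35.00, each month B ← (B·(1+r))·(1 − 0.035), i.e. B shrinks by the factor (1+r)·0.965 = 0.97634.
This holds for months 1–19. Entering month 20 the balance is €983.43; 3.5% of the post-interest balance is now below €35.00, so the flat €35.00 minimum applies from here.
From month 20 a fixed €35.00 at rate r clears €983.43 in 35 more payments. Total: 19 + 35 = 54 months.

54 months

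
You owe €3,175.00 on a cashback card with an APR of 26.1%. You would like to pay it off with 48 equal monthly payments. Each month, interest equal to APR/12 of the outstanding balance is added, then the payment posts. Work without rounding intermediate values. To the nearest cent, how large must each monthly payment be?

€107.23

Monthly rate r = 26.1%/12 = 2.175% = 0.02175.
Level-payment amortization: P = B₀·r / (1 − (1+r)^(−n)) = 3175.00·0.02175 / (1 − 1.02175^(−48)).
Denominator 1 − (1+r)^(−48) = 0.643994282.
P = 69.0563 / 0.643994282 ≈ 107.23.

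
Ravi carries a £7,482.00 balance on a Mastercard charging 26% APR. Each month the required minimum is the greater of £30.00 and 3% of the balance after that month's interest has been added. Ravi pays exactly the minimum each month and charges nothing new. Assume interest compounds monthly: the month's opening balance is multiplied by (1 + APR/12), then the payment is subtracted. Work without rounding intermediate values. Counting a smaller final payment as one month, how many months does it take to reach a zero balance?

283 months

Monthly rate r = 26%/12 = 2.16667% = 0.0216667.
While 3% of the post-interest balance exceeds £30.00, each month B ← (B·(1+r))·(1 − 0.03), i.e. B shrinks by the factor (1+r)·0.97 = 0.99102.
This holds for months 1–226. Entering month 227 the balance is £973.45; 3% of the post-interest balance is now below £30.00, so the flat £30.00 minimum applies from here.
From month 227 a fixed £30.00 at rate r clears £973.45 in 57 more payments. Total: 226 + 57 = 283 months.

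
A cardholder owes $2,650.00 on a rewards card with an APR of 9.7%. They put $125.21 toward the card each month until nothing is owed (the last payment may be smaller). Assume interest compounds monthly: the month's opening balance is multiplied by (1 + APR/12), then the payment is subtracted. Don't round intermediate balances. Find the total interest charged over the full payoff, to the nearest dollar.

$268

Monthly rate r = 9.7%/12 = 0.808333% = 0.00808333.
Payoff takes n = ⌈−ln(1 − rB₀/P)/ln(1+r)⌉ = ⌈23.306⌉ = 24 payments; the last is $38.39.
Total paid = 23·$125.21 + $38.39 = $2,918.22.
Total interest = total paid − principal = $2,918.22 − $2,650.00 = $268.22.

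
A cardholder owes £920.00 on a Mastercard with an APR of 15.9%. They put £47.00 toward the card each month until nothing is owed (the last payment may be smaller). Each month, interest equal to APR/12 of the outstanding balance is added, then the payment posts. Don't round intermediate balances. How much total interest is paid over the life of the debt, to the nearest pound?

Monthly rate r = 15.9%/12 = 1.325% = 0.01325.
Payoff takes n = ⌈−ln(1 − rB₀/P)/ln(1+r)⌉ = ⌈22.810⌉ = 23 payments; the last is £38.10.
Total paid = 22·£47.00 + £38.10 = £1,072.10.
Total interest = total paid − principal = £1,072.10 − £920.00 = £152.10.

£152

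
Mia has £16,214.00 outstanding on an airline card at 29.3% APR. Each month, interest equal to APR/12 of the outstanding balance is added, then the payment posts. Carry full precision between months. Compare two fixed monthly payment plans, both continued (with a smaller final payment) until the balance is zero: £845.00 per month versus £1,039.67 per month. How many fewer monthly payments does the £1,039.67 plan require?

Monthly rate r = 29.3%/12 = 2.44167% = 0.0244167.
At £845.00/mo: n = ⌈−ln(1 − rB₀/P)/ln(1+r)⌉ = 27 payments (last £172.09); total interest = total paid − £16,214.00 = £5,928.09.
At £1,039.67/mo: 20 payments (last £904.80); total interest £4,444.53.
Payments saved = 27 − 20 = 7.

7 fewer payments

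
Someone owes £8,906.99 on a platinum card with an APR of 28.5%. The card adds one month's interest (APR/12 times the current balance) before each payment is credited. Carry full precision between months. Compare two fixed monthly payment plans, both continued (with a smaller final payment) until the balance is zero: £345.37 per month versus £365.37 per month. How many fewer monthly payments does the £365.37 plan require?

4 fewer payments

Monthly rate r = 28.5%/12 = 2.375% = 0.02375.
At £345.37/mo: n = ⌈−ln(1 − rB₀/P)/ln(1+r)⌉ = 41 payments (last £135.73); total interest = total paid − £8,906.99 = £5,043.54.
At £365.37/mo: 37 payments (last £312.85); total interest £4,559.18.
Payments saved = 41 − 37 = 4.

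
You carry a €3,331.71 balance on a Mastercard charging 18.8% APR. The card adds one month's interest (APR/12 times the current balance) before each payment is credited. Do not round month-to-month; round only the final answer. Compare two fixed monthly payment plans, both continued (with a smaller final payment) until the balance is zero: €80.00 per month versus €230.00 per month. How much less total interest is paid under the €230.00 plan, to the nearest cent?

Monthly rate r = 18.8%/12 = 1.56667% = 0.0156667.
At €80.00/mo: n = ⌈−ln(1 − rB₀/P)/ln(1+r)⌉ = 68 payments (last €78.98); total interest = total paid − €3,331.71 = €2,107.27.
At €230.00/mo: 17 payments (last €128.84); total interest €477.13.
Interest saved = €2,107.27 − €477.13 = €1,630.14.

€1,630.14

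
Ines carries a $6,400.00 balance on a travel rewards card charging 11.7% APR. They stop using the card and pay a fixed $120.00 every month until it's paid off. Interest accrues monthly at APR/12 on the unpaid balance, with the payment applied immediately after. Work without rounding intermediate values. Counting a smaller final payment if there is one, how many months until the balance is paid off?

76 months

Monthly rate r = 11.7%/12 = 0.975% = 0.00975.
Recurrence: B ← B·(1+r) − $120.00.
Month 1: interest $62.40; balance after payment $6,342.40.
Month 2: interest $61.84; balance after payment $6,284.24.
Closed form: n = −ln(1 − rB₀/P)/ln(1+r) = −ln(0.48)/ln(1.00975) ≈ 75.645, so the balance reaches zero during payment 76.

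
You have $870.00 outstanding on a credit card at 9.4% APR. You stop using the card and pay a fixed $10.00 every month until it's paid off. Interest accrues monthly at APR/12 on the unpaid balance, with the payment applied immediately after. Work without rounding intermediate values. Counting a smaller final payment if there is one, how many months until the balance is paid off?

147 payments

Monthly rate r = 9.4%/12 = 0.783333% = 0.00783333.
Recurrence: B ← B·(1+r) − $10.00.
Month 1: interest $6.81; balance after payment $866.82.
Month 2: interest $6.79; balance after payment $863.61.
Closed form: n = −ln(1 − rB₀/P)/ln(1+r) = −ln(0.3185)/ln(1.00783) ≈ 146.631, so the balance reaches zero during payment 147.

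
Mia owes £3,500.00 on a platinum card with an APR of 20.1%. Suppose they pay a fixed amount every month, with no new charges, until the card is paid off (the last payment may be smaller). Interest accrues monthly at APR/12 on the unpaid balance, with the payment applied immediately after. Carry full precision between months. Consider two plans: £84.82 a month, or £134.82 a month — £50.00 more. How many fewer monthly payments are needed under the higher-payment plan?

Monthly rate r = 20.1%/12 = 1.675% = 0.01675.
At £84.82/mo: n = ⌈−ln(1 − rB₀/P)/ln(1+r)⌉ = 71 payments (last £62.30); total interest = total paid − £3,500.00 = £2,499.70.
At £134.82/mo: 35 payments (last £47.83); total interest £1,131.71.
Payments saved = 71 − 35 = 36.

36 fewer payments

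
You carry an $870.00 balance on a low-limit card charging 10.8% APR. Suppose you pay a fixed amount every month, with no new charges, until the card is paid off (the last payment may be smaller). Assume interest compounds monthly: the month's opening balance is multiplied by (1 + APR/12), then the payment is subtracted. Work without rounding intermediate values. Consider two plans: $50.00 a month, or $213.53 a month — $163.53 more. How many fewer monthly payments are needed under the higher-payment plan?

Monthly rate r = 10.8%/12 = 0.9% = 0.009.
At $50.00/mo: n = ⌈−ln(1 − rB₀/P)/ln(1+r)⌉ = 20 payments (last $0.44); total interest = total paid − $870.00 = $80.44.
At $213.53/mo: 5 payments (last $36.35); total interest $20.47.
Payments saved = 20 − 5 = 15.

15 fewer payments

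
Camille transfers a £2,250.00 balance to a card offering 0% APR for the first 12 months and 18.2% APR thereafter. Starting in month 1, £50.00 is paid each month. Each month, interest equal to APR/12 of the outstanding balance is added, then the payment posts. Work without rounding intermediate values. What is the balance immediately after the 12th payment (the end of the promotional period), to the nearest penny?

Promo months 1–12 at r₀ = 0%/12 = 0; months 13+ at r₁ = 18.2%/12 = 0.0151667.
After month 12 (no interest yet): B = £2,250.00 − 12·£50.00 = £1,650.00.

£1,650.00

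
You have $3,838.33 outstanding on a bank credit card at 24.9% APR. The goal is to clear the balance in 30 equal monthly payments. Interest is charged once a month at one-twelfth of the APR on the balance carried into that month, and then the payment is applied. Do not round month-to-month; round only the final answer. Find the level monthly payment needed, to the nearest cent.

Monthly rate r = 24.9%/12 = 2.075% = 0.02075.
Level-payment amortization: P = B₀·r / (1 − (1+r)^(−n)) = 3838.33·0.02075 / (1 − 1.02075^(−30)).
Denominator 1 − (1+r)^(−30) = 0.459969434.
P = 79.6453 / 0.459969434 ≈ 173.15.

$173.15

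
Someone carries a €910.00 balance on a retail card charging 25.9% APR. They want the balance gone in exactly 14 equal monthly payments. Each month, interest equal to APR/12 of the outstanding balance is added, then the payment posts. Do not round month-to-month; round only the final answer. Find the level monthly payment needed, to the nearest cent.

€76.01

Monthly rate r = 25.9%/12 = 2.15833% = 0.0215833.
Level-payment amortization: P = B₀·r / (1 − (1+r)^(−n)) = 910.00·0.0215833 / (1 − 1.02158^(−14)).
Denominator 1 − (1+r)^(−14) = 0.258404964.
P = 19.6408 / 0.258404964 ≈ 76.01.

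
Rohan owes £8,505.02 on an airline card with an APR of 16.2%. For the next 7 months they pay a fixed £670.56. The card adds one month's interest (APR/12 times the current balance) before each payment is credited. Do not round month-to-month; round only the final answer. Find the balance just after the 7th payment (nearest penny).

Monthly rate r = 16.2%/12 = 1.35% = 0.0135.
Each month: B ← B·(1+r) − £670.56.
Month 1: interest £114.82; balance after payment £7,949.28.
Month 2: interest £107.32; balance after payment £7,386.03.
Month 3: interest £99.71; balance after payment £6,815.18.
Month 4: interest £92.00; balance after payment £6,236.63.
Month 5: interest £84.19; balance after payment £5,650.26.
Month 6: interest £76.28; balance after payment £5,055.98.
Month 7: interest £68.26; balance after payment £4,453.68.

£4,453.68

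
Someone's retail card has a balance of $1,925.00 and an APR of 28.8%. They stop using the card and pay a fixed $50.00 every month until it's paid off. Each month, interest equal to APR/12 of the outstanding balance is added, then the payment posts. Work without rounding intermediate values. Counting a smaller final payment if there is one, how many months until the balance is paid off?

Monthly rate r = 28.8%/12 = 2.4% = 0.024.
Recurrence: B ← B·(1+r) − $50.00.
Month 1: interest $46.20; balance after payment $1,921.20.
Month 2: interest $46.11; balance after payment $1,917.31.
Closed form: n = −ln(1 − rB₀/P)/ln(1+r) = −ln(0.076)/ln(1.024) ≈ 108.659, so the balance reaches zero during payment 109.

109 months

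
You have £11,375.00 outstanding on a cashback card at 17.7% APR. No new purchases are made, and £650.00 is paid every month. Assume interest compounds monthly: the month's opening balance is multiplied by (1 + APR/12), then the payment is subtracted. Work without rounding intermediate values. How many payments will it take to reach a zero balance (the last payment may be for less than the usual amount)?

21 payments

Monthly rate r = 17.7%/12 = 1.475% = 0.01475.
Recurrence: B ← B·(1+r) − £650.00.
Month 1: interest £167.78; balance after payment £10,892.78.
Month 2: interest £160.67; balance after payment £10,403.45.
Closed form: n = −ln(1 − rB₀/P)/ln(1+r) = −ln(0.74188)/ln(1.01475) ≈ 20.391, so the balance reaches zero during payment 21.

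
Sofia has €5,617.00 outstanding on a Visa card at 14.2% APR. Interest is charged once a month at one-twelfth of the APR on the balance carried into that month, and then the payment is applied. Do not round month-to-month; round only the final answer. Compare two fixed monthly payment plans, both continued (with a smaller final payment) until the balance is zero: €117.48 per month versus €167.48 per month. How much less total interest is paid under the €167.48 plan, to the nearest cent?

€1,132.36

Monthly rate r = 14.2%/12 = 1.18333% = 0.0118333.
At €117.48/mo: n = ⌈−ln(1 − rB₀/P)/ln(1+r)⌉ = 71 payments (last €107.24); total interest = total paid − €5,617.00 = €2,713.84.
At €167.48/mo: 43 payments (last €164.32); total interest €1,581.48.
Interest saved = €2,713.84 − €1,581.48 = €1,132.36.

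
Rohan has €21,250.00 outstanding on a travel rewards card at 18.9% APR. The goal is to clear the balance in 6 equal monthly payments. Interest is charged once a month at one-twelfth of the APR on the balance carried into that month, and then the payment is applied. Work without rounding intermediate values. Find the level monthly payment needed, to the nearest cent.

Monthly rate r = 18.9%/12 = 1.575% = 0.01575.
Level-payment amortization: P = B₀·r / (1 − (1+r)^(−n)) = 21250.00·0.01575 / (1 − 1.01575^(−6)).
Denominator 1 − (1+r)^(−6) = 0.0895019626.
P = 334.688 / 0.0895019626 ≈ 3739.44.

€3,739.44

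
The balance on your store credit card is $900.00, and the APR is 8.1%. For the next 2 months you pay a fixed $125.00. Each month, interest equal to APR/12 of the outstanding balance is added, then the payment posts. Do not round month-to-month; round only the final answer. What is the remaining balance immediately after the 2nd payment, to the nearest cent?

$661.35

Monthly rate r = 8.1%/12 = 0.675% = 0.00675.
Each month: B ← B·(1+r) − $125.00.
Month 1: interest $6.08; balance after payment $781.08.
Month 2: interest $5.27; balance after payment $661.35.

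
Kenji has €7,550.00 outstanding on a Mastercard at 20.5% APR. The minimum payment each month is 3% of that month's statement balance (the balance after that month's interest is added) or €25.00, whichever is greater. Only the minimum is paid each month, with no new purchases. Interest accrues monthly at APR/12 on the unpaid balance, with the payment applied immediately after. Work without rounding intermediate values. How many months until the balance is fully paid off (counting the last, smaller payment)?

213 months

Monthly rate r = 20.5%/12 = 1.70833% = 0.0170833.
While 3% of the post-interest balance exceeds €25.00, each month B ← (B·(1+r))·(1 − 0.03), i.e. B shrinks by the factor (1+r)·0.97 = 0.98657.
This holds for months 1–165. Entering month 166 the balance is €811.17; 3% of the post-interest balance is now below €25.00, so the flat €25.00 minimum applies from here.
From month 166 a fixed €25.00 at rate r clears €811.17 in 48 more payments. Total: 165 + 48 = 213 months.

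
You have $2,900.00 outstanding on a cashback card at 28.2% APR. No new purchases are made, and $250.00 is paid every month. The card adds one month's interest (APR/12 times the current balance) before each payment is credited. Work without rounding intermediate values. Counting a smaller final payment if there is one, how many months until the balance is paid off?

14 months

Monthly rate r = 28.2%/12 = 2.35% = 0.0235.
Recurrence: B ← B·(1+r) − $250.00.
Month 1: interest $68.15; balance after payment $2,718.15.
Month 2: interest $63.88; balance after payment $2,532.03.
Closed form: n = −ln(1 − rB₀/P)/ln(1+r) = −ln(0.7274)/ln(1.0235) ≈ 13.702, so the balance reaches zero during payment 14.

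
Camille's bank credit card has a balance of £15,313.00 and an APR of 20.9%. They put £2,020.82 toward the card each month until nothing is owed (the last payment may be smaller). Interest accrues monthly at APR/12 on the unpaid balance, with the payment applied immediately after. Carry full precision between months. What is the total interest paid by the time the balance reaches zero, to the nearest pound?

Monthly rate r = 20.9%/12 = 1.74167% = 0.0174167.
Payoff takes n = ⌈−ln(1 − rB₀/P)/ln(1+r)⌉ = ⌈8.197⌉ = 9 payments; the last is £401.04.
Total paid = 8·£2,020.82 + £401.04 = £16,567.60.
Total interest = total paid − principal = £16,567.60 − £15,313.00 = £1,254.60.

£1,255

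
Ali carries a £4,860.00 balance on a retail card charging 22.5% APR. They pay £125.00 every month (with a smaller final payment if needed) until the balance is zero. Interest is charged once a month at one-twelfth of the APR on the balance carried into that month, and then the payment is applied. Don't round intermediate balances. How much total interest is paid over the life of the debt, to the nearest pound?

Monthly rate r = 22.5%/12 = 1.875% = 0.01875.
Payoff takes n = ⌈−ln(1 − rB₀/P)/ln(1+r)⌉ = ⌈70.285⌉ = 71 payments; the last is £35.83.
Total paid = 70·£125.00 + £35.83 = £8,785.83.
Total interest = total paid − principal = £8,785.83 − £4,860.00 = £3,925.83.

£3,926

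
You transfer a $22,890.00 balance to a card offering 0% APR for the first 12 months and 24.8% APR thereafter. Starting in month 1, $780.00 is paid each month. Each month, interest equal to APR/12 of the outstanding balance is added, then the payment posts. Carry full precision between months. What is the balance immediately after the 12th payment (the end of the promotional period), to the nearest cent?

$13,530.00

Promo months 1–12 at r₀ = 0%/12 = 0; months 13+ at r₁ = 24.8%/12 = 0.0206667.
After month 12 (no interest yet): B = $22,890.00 − 12·$780.00 = $13,530.00.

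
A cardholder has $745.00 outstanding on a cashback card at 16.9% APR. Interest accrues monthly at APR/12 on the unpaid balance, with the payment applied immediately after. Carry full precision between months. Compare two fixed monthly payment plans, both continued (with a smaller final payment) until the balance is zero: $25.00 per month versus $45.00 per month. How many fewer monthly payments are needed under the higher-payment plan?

20 fewer payments

Monthly rate r = 16.9%/12 = 1.40833% = 0.0140833.
At $25.00/mo: n = ⌈−ln(1 − rB₀/P)/ln(1+r)⌉ = 39 payments (last $22.80); total interest = total paid − $745.00 = $227.80.
At $45.00/mo: 19 payments (last $44.22); total interest $109.22.
Payments saved = 39 − 19 = 20.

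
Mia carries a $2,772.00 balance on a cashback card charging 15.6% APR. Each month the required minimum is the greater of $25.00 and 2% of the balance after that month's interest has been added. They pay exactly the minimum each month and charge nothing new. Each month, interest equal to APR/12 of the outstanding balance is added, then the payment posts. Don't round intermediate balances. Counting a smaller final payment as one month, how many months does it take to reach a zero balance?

Monthly rate r = 15.6%/12 = 1.3% = 0.013.
While 2% of the post-interest balance exceeds $25.00, each month B ← (B·(1+r))·(1 − 0.02), i.e. B shrinks by the factor (1+r)·0.98 = 0.99274.
This holds for months 1–112. Entering month 113 the balance is $1,225.66; 2% of the post-interest balance is now below $25.00, so the flat $25.00 minimum applies from here.
From month 113 a fixed $25.00 at rate r clears $1,225.66 in 79 more payments. Total: 112 + 79 = 191 months.

191 months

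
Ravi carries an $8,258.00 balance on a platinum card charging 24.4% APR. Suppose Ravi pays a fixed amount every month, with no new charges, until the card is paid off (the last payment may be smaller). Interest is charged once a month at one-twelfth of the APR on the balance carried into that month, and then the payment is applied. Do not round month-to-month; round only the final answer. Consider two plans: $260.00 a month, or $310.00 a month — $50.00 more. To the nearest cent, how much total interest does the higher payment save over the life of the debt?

Monthly rate r = 24.4%/12 = 2.03333% = 0.0203333.
At $260.00/mo: n = ⌈−ln(1 − rB₀/P)/ln(1+r)⌉ = 52 payments (last $147.20); total interest = total paid − $8,258.00 = $5,149.20.
At $310.00/mo: 39 payments (last $234.88); total interest $3,756.88.
Interest saved = $5,149.20 − $3,756.88 = $1,392.32.

$1,392.32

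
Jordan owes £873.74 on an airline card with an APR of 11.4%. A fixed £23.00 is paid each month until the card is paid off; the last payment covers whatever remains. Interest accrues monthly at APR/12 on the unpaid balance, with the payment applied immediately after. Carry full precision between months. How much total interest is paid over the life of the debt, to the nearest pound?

Monthly rate r = 11.4%/12 = 0.95% = 0.0095.
Payoff takes n = ⌈−ln(1 − rB₀/P)/ln(1+r)⌉ = ⌈47.348⌉ = 48 payments; the last is £8.03.
Total paid = 47·£23.00 + £8.03 = £1,089.03.
Total interest = total paid − principal = £1,089.03 − £873.74 = £215.29.

£215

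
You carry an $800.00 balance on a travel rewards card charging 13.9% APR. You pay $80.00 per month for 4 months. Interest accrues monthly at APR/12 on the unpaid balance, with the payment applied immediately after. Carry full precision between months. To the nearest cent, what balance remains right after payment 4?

$512.11

Monthly rate r = 13.9%/12 = 1.15833% = 0.0115833.
Each month: B ← B·(1+r) − $80.00.
Month 1: interest $9.27; balance after payment $729.27.
Month 2: interest $8.45; balance after payment $657.71.
Month 3: interest $7.62; balance after payment $585.33.
Month 4: interest $6.78; balance after payment $512.11.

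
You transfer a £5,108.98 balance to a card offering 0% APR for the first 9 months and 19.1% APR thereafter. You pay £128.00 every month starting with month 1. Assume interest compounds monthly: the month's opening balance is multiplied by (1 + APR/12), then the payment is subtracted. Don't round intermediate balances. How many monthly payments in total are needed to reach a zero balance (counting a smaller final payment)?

52 months

Promo months 1–9 at r₀ = 0%/12 = 0; months 10+ at r₁ = 19.1%/12 = 0.0159167.
After month 9 (no interest yet): B = £5,108.98 − 9·£128.00 = £3,956.98.
Then at r₁ with £128.00/mo: n₂ = −ln(1 − r₁·B/P)/ln(1+r₁) ≈ 42.89 → 43 more payments.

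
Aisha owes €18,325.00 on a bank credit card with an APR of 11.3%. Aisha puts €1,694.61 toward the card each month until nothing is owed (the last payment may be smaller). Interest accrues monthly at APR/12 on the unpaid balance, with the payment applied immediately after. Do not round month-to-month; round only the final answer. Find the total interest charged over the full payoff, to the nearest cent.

Monthly rate r = 11.3%/12 = 0.941667% = 0.00941667.
Payoff takes n = ⌈−ln(1 − rB₀/P)/ln(1+r)⌉ = ⌈11.458⌉ = 12 payments; the last is €778.73.
Total paid = 11·€1,694.61 + €778.73 = €19,419.44.
Total interest = total paid − principal = €19,419.44 − €18,325.00 = €1,094.44.

€1,094.44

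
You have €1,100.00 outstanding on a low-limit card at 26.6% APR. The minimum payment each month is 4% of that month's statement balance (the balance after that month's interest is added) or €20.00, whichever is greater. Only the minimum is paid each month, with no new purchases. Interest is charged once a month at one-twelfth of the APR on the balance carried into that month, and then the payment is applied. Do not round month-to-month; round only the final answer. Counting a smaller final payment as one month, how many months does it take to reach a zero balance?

Monthly rate r = 26.6%/12 = 2.21667% = 0.0221667.
While 4% of the post-interest balance exceeds €20.00, each month B ← (B·(1+r))·(1 − 0.04), i.e. B shrinks by the factor (1+r)·0.96 = 0.98128.
This holds for months 1–43. Entering month 44 the balance is €488.08; 4% of the post-interest balance is now below €20.00, so the flat €20.00 minimum applies from here.
From month 44 a fixed €20.00 at rate r clears €488.08 in 36 more payments. Total: 43 + 36 = 79 months.

79 months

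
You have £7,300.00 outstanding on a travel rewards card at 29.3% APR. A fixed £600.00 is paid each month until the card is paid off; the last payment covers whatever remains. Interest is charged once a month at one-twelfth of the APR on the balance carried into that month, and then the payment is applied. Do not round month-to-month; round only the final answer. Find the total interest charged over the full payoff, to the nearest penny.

Monthly rate r = 29.3%/12 = 2.44167% = 0.0244167.
Payoff takes n = ⌈−ln(1 − rB₀/P)/ln(1+r)⌉ = ⌈14.612⌉ = 15 payments; the last is £369.09.
Total paid = 14·£600.00 + £369.09 = £8,769.09.
Total interest = total paid − principal = £8,769.09 − £7,300.00 = £1,469.09.

£1,469.09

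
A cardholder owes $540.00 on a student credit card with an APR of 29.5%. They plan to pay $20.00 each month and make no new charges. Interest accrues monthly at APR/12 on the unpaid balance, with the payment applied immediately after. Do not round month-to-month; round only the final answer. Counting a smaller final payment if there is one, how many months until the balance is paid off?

Monthly rate r = 29.5%/12 = 2.45833% = 0.0245833.
Recurrence: B ← B·(1+r) − $20.00.
Month 1: interest $13.27; balance after payment $533.27.
Month 2: interest $13.11; balance after payment $526.38.
Closed form: n = −ln(1 − rB₀/P)/ln(1+r) = −ln(0.33625)/ln(1.02458) ≈ 44.878, so the balance reaches zero during payment 45.

45 payments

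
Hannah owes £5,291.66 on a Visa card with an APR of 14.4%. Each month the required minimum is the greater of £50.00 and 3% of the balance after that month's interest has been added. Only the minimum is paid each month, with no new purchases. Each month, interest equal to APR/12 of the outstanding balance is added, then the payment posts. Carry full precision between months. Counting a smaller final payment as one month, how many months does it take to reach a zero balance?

Monthly rate r = 14.4%/12 = 1.2% = 0.012.
While 3% of the post-interest balance exceeds £50.00, each month B ← (B·(1+r))·(1 − 0.03), i.e. B shrinks by the factor (1+r)·0.97 = 0.98164.
This holds for months 1–63. Entering month 64 the balance is £1,646.58; 3% of the post-interest balance is now below £50.00, so the flat £50.00 minimum applies from here.
From month 64 a fixed £50.00 at rate r clears £1,646.58 in 43 more payments. Total: 63 + 43 = 106 months.

106 months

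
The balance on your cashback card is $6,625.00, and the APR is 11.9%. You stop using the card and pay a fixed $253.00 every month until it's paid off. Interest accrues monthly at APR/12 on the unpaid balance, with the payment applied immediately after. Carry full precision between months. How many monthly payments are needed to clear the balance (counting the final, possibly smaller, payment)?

31 months

Monthly rate r = 11.9%/12 = 0.991667% = 0.00991667.
Recurrence: B ← B·(1+r) − $253.00.
Month 1: interest $65.70; balance after payment $6,437.70.
Month 2: interest $63.84; balance after payment $6,248.54.
Closed form: n = −ln(1 − rB₀/P)/ln(1+r) = −ln(0.74032)/ln(1.00992) ≈ 30.469, so the balance reaches zero during payment 31.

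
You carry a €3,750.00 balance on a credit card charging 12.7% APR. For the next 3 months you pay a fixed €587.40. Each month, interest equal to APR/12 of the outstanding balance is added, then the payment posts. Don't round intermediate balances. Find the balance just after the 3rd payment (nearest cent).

€2,089.41

Monthly rate r = 12.7%/12 = 1.05833% = 0.0105833.
Each month: B ← B·(1+r) − €587.40.
Month 1: interest €39.69; balance after payment €3,202.29.
Month 2: interest €33.89; balance after payment €2,648.78.
Month 3: interest €28.03; balance after payment €2,089.41.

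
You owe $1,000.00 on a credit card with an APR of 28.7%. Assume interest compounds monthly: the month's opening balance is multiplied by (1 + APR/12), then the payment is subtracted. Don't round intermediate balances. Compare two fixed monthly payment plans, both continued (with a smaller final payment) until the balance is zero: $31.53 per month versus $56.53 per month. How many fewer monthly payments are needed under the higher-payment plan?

37 fewer payments

Monthly rate r = 28.7%/12 = 2.39167% = 0.0239167.
At $31.53/mo: n = ⌈−ln(1 − rB₀/P)/ln(1+r)⌉ = 61 payments (last $3.95); total interest = total paid − $1,000.00 = $895.75.
At $56.53/mo: 24 payments (last $15.54); total interest $315.73.
Payments saved = 61 − 24 = 37.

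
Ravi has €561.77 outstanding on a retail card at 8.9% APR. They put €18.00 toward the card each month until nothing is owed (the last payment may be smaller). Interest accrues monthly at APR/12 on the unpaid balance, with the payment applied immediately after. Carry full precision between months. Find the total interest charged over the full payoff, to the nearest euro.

€80

Monthly rate r = 8.9%/12 = 0.741667% = 0.00741667.
Payoff takes n = ⌈−ln(1 − rB₀/P)/ln(1+r)⌉ = ⌈35.629⌉ = 36 payments; the last is €11.34.
Total paid = 35·€18.00 + €11.34 = €641.34.
Total interest = total paid − principal = €641.34 − €561.77 = €79.57.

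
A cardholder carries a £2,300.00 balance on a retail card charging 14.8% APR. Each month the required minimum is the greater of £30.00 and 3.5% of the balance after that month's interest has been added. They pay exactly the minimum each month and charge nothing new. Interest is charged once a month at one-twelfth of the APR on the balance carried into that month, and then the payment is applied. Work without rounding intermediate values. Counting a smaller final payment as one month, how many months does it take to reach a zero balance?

78 months

Monthly rate r = 14.8%/12 = 1.23333% = 0.0123333.
While 3.5% of the post-interest balance exceeds £30.00, each month B ← (B·(1+r))·(1 − 0.035), i.e. B shrinks by the factor (1+r)·0.965 = 0.9769.
This holds for months 1–43. Entering month 44 the balance is £842.00; 3.5% of the post-interest balance is now below £30.00, so the flat £30.00 minimum applies from here.
From month 44 a fixed £30.00 at rate r clears £842.00 in 35 more payments. Total: 43 + 35 = 78 months.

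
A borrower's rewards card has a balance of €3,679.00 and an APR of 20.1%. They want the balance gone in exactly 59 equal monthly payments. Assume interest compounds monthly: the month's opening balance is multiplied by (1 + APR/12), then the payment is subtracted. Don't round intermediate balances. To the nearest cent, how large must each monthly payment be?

Monthly rate r = 20.1%/12 = 1.675% = 0.01675.
Level-payment amortization: P = B₀·r / (1 − (1+r)^(−n)) = 3679.00·0.01675 / (1 − 1.01675^(−59)).
Denominator 1 − (1+r)^(−59) = 0.624713176.
P = 61.6233 / 0.624713176 ≈ 98.64.

€98.64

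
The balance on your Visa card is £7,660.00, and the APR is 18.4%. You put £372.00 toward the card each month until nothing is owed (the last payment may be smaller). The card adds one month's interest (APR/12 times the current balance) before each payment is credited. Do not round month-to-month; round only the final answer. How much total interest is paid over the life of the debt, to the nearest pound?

Monthly rate r = 18.4%/12 = 1.53333% = 0.0153333.
Payoff takes n = ⌈−ln(1 − rB₀/P)/ln(1+r)⌉ = ⌈24.933⌉ = 25 payments; the last is £347.38.
Total paid = 24·£372.00 + £347.38 = £9,275.38.
Total interest = total paid − principal = £9,275.38 − £7,660.00 = £1,615.38.

£1,615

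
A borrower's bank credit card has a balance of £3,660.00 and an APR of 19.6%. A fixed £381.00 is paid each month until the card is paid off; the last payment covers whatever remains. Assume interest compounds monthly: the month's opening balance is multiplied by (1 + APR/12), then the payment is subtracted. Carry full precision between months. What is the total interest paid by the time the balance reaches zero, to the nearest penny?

Monthly rate r = 19.6%/12 = 1.63333% = 0.0163333.
Payoff takes n = ⌈−ln(1 − rB₀/P)/ln(1+r)⌉ = ⌈10.534⌉ = 11 payments; the last is £204.41.
Total paid = 10·£381.00 + £204.41 = £4,014.41.
Total interest = total paid − principal = £4,014.41 − £3,660.00 = £354.41.

£354.41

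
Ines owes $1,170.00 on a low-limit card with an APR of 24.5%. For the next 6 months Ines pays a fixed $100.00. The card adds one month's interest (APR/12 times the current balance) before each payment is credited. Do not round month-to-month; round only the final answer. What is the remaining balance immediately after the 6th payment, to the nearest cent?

Monthly rate r = 24.5%/12 = 2.04167% = 0.0204167.
Each month: B ← B·(1+r) − $100.00.
Month 1: interest $23.89; balance after payment $1,093.89.
Month 2: interest $22.33; balance after payment $1,016.22.
Month 3: interest $20.75; balance after payment $936.97.
Month 4: interest $19.13; balance after payment $856.10.
Month 5: interest $17.48; balance after payment $773.58.
Month 6: interest $15.79; balance after payment $689.37.

$689.37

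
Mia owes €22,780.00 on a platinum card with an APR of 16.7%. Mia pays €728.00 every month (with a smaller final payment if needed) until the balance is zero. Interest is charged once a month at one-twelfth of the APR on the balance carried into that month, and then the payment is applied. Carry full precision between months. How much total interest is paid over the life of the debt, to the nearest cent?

€7,338.40

Monthly rate r = 16.7%/12 = 1.39167% = 0.0139167.
Payoff takes n = ⌈−ln(1 − rB₀/P)/ln(1+r)⌉ = ⌈41.370⌉ = 42 payments; the last is €270.40.
Total paid = 41·€728.00 + €270.40 = €30,118.40.
Total interest = total paid − principal = €30,118.40 − €22,780.00 = €7,338.40.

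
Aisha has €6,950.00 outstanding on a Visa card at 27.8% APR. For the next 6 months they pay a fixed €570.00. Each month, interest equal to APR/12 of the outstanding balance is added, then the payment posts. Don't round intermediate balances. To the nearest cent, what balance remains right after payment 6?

€4,349.46

Monthly rate r = 27.8%/12 = 2.31667% = 0.0231667.
Each month: B ← B·(1+r) − €570.00.
Month 1: interest €161.01; balance after payment €6,541.01.
Month 2: interest €151.53; balance after payment €6,122.54.
Month 3: interest €141.84; balance after payment €5,694.38.
Month 4: interest €131.92; balance after payment €5,256.30.
Month 5: interest €121.77; balance after payment €4,808.07.
Month 6: interest €111.39; balance after payment €4,349.46.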